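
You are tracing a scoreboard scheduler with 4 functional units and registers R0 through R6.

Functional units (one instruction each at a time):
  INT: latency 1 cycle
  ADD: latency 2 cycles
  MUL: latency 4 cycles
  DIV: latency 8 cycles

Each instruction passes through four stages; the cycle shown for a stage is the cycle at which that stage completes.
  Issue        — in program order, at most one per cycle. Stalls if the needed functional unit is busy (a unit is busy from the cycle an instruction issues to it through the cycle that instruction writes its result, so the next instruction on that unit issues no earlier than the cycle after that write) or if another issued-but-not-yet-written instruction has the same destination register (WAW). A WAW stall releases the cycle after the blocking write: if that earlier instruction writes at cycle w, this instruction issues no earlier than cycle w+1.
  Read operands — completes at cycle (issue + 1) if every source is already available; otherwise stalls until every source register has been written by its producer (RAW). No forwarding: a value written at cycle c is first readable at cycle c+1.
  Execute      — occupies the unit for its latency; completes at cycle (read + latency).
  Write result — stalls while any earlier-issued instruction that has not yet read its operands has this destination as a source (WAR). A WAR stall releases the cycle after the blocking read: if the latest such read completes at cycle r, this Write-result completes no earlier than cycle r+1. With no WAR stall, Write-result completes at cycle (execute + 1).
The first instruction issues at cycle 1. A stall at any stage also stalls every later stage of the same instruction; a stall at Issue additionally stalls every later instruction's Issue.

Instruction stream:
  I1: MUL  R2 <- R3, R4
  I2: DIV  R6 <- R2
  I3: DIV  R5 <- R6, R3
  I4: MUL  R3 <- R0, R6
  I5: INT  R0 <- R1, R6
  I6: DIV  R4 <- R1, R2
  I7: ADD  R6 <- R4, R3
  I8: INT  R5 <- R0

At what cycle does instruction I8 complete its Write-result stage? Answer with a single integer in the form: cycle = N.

cycle = 34

t=1  issue I1 (MUL)
t=2  I1 read-ops; issue I2 (DIV)
t=6  I1 finished on MUL
t=7  I1→R2
t=8  I2 read-ops
t=16  I2 finished on DIV
t=17  I2→R6
t=18  issue I3 (DIV)
t=19  I3 read-ops; issue I4 (MUL)
t=20  I4 read-ops; issue I5 (INT)
t=21  I5 read-ops
t=22  I5 finished on INT
t=23  I5→R0
t=24  I4 finished on MUL
t=25  I4→R3
t=27  I3 finished on DIV
t=28  I3→R5
t=29  issue I6 (DIV)
t=30  I6 read-ops; issue I7 (ADD)
t=31  issue I8 (INT)
t=32  I8 read-ops
t=33  I8 finished on INT
t=34  I8→R5
t=38  I6 finished on DIV
t=39  I6→R4
t=40  I7 read-ops
t=42  I7 finished on ADD
t=43  I7→R6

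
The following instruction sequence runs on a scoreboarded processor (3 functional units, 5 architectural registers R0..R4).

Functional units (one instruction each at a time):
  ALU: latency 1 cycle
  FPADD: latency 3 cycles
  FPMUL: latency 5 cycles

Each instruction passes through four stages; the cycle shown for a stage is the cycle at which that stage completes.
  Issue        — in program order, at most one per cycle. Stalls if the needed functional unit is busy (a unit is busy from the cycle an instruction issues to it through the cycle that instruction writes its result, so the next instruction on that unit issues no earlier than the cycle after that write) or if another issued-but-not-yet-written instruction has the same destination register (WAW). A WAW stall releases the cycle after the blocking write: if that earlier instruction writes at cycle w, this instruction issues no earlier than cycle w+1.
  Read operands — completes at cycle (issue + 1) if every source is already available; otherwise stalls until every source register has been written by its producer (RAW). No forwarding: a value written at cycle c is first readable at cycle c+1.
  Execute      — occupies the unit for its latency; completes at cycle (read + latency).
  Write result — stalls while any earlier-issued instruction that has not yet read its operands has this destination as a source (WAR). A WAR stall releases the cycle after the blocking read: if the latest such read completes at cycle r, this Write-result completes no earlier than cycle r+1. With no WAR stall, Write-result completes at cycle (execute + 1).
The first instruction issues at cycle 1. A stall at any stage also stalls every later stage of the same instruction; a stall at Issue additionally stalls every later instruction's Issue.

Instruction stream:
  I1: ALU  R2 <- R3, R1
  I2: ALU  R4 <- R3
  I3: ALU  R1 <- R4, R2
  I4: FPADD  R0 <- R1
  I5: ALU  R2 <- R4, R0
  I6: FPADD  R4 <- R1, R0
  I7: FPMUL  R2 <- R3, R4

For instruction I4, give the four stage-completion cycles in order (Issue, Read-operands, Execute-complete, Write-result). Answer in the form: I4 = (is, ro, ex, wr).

I4 = (10, 13, 16, 17)

I1: IS=1 RO=2 EX=3 WR=4
I2: IS=5 RO=6 EX=7 WR=8  [struct: ALU busy until I1 writes@4]
I3: IS=9 RO=10 EX=11 WR=12  [struct: ALU busy until I2 writes@8]
I4: IS=10 RO=13 EX=16 WR=17  [RAW R1: wait I3 write@12]
I5: IS=13 RO=18 EX=19 WR=20  [struct: ALU busy until I3 writes@12; RAW R0: wait I4 write@17]
I6: IS=18 RO=19 EX=22 WR=23  [struct: FPADD busy until I4 writes@17]
I7: IS=21 RO=24 EX=29 WR=30  [WAW R2: wait I5 write@20; RAW R4: wait I6 write@23]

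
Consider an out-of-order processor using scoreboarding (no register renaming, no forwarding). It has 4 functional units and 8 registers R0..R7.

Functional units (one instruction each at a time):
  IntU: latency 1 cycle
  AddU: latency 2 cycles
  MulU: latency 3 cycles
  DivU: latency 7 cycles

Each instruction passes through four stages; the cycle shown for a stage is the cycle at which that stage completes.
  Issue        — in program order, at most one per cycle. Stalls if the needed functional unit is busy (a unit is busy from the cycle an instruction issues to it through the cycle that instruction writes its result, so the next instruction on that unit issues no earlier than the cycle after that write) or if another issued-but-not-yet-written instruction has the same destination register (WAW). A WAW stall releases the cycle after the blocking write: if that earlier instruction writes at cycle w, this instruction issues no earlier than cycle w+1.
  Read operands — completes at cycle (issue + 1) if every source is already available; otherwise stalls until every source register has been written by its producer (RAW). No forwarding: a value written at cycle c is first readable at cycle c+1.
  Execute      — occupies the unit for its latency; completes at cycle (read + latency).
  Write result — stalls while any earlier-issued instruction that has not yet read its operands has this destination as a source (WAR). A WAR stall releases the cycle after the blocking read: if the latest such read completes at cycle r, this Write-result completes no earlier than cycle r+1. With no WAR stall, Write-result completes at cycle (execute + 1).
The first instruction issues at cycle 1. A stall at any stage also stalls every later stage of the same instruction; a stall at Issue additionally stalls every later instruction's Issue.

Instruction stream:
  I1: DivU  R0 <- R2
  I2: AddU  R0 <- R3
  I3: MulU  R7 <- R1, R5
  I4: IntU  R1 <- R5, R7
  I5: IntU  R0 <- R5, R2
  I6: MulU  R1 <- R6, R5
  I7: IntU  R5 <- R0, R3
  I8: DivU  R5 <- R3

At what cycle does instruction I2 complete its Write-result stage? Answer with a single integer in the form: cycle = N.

cycle = 15

t=1  I1 issues→DivU
t=2  I1 reads
t=9  I1 exec-done
t=10  I1 writes R0
t=11  I2 issues→AddU
t=12  I2 reads, I3 issues→MulU
t=13  I3 reads, I4 issues→IntU
t=14  I2 exec-done
t=15  I2 writes R0
t=16  I3 exec-done
t=17  I3 writes R7
t=18  I4 reads
t=19  I4 exec-done
t=20  I4 writes R1
t=21  I5 issues→IntU
t=22  I5 reads, I6 issues→MulU
t=23  I5 exec-done, I6 reads
t=24  I5 writes R0
t=25  I7 issues→IntU
t=26  I6 exec-done, I7 reads
t=27  I6 writes R1, I7 exec-done
t=28  I7 writes R5
t=29  I8 issues→DivU
t=30  I8 reads
t=37  I8 exec-done
t=38  I8 writes R5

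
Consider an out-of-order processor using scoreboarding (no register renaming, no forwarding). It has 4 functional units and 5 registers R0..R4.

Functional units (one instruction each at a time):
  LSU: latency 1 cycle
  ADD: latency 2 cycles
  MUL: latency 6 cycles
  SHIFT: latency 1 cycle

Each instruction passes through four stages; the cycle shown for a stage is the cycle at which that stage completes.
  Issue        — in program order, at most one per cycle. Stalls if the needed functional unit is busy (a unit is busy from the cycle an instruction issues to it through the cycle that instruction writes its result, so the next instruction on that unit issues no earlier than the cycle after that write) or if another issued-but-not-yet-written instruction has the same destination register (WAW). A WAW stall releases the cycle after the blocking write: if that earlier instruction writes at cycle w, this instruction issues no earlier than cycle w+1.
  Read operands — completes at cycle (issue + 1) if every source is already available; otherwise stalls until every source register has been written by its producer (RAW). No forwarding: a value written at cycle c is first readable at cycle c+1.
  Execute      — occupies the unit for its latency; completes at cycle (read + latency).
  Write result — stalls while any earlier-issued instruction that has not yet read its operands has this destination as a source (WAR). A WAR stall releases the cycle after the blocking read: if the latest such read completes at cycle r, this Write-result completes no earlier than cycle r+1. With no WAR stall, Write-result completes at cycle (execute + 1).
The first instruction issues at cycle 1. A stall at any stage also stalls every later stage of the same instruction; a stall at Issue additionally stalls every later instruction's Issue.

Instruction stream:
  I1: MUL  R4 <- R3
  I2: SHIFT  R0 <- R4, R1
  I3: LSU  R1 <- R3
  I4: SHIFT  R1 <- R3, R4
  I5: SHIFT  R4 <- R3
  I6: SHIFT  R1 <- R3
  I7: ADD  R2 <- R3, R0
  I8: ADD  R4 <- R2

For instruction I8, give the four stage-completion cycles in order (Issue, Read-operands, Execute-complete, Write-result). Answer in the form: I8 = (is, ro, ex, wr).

I8 = (27, 28, 30, 31)

[1] I1 dispatched to MUL
[2] I1 operands ready, I2 dispatched to SHIFT
[3] I3 dispatched to LSU
[4] I3 operands ready
[5] I3 complete
[8] I1 complete
[9] R4←I1
[10] I2 operands ready
[11] I2 complete, R1←I3
[12] R0←I2
[13] I4 dispatched to SHIFT
[14] I4 operands ready
[15] I4 complete
[16] R1←I4
[17] I5 dispatched to SHIFT
[18] I5 operands ready
[19] I5 complete
[20] R4←I5
[21] I6 dispatched to SHIFT
[22] I6 operands ready, I7 dispatched to ADD
[23] I6 complete, I7 operands ready
[24] R1←I6
[25] I7 complete
[26] R2←I7
[27] I8 dispatched to ADD
[28] I8 operands ready
[30] I8 complete
[31] R4←I8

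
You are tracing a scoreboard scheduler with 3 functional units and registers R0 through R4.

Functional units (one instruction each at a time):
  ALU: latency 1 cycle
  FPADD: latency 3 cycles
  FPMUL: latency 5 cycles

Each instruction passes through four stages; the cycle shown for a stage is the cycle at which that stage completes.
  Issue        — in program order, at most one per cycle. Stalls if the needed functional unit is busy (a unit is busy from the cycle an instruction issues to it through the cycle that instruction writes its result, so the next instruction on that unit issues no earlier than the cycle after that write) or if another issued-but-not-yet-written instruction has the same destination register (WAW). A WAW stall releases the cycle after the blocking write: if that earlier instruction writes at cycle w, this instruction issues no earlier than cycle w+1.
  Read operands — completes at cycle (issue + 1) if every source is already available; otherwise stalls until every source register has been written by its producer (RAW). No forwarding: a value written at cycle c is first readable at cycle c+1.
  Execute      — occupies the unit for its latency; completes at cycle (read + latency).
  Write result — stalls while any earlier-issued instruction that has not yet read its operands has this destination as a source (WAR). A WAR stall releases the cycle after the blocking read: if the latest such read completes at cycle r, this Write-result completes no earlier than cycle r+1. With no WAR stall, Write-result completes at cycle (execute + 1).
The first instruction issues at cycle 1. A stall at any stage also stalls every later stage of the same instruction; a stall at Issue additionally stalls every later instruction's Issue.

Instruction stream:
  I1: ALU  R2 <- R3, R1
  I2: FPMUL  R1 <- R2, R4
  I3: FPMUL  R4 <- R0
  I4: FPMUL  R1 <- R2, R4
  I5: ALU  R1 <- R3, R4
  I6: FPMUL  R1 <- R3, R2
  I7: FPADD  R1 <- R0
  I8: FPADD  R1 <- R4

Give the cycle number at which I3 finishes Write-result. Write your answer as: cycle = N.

cycle = 19

t=1  issue I1 (ALU)
t=2  I1 read-ops · issue I2 (FPMUL)
t=3  I1 finished on ALU
t=4  I1→R2
t=5  I2 read-ops
t=10  I2 finished on FPMUL
t=11  I2→R1
t=12  issue I3 (FPMUL)
t=13  I3 read-ops
t=18  I3 finished on FPMUL
t=19  I3→R4
t=20  issue I4 (FPMUL)
t=21  I4 read-ops
t=26  I4 finished on FPMUL
t=27  I4→R1
t=28  issue I5 (ALU)
t=29  I5 read-ops
t=30  I5 finished on ALU
t=31  I5→R1
t=32  issue I6 (FPMUL)
t=33  I6 read-ops
t=38  I6 finished on FPMUL
t=39  I6→R1
t=40  issue I7 (FPADD)
t=41  I7 read-ops
t=44  I7 finished on FPADD
t=45  I7→R1
t=46  issue I8 (FPADD)
t=47  I8 read-ops
t=50  I8 finished on FPADD
t=51  I8→R1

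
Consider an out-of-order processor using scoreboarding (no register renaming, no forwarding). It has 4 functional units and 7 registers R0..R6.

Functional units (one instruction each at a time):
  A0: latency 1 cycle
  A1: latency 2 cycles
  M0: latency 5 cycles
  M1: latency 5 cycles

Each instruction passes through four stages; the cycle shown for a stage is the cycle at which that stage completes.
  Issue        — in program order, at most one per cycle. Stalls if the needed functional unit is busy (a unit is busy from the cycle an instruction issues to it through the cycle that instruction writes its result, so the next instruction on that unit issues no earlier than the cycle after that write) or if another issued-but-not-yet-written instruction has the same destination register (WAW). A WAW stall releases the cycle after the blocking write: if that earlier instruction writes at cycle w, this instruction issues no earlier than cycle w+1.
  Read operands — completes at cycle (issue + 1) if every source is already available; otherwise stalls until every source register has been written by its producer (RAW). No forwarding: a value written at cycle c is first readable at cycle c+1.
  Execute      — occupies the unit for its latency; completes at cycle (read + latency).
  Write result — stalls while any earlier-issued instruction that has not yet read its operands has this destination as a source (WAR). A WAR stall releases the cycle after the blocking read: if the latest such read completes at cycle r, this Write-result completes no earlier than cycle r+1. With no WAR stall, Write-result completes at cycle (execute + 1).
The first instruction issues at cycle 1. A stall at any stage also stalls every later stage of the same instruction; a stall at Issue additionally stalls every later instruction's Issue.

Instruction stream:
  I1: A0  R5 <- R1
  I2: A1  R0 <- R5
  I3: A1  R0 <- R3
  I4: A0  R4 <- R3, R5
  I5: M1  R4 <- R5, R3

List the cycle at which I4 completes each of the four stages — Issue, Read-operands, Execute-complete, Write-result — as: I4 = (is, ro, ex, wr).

I4 = (10, 11, 12, 13)

  I1 | 1 | 2 | 3 | 4
  I2 | 2 | 5 | 7 | 8   RAW R5: wait I1 write@4
  I3 | 9 | 10 | 12 | 13   struct: A1 busy until I2 writes@8
  I4 | 10 | 11 | 12 | 13
  I5 | 14 | 15 | 20 | 21   WAW R4: wait I4 write@13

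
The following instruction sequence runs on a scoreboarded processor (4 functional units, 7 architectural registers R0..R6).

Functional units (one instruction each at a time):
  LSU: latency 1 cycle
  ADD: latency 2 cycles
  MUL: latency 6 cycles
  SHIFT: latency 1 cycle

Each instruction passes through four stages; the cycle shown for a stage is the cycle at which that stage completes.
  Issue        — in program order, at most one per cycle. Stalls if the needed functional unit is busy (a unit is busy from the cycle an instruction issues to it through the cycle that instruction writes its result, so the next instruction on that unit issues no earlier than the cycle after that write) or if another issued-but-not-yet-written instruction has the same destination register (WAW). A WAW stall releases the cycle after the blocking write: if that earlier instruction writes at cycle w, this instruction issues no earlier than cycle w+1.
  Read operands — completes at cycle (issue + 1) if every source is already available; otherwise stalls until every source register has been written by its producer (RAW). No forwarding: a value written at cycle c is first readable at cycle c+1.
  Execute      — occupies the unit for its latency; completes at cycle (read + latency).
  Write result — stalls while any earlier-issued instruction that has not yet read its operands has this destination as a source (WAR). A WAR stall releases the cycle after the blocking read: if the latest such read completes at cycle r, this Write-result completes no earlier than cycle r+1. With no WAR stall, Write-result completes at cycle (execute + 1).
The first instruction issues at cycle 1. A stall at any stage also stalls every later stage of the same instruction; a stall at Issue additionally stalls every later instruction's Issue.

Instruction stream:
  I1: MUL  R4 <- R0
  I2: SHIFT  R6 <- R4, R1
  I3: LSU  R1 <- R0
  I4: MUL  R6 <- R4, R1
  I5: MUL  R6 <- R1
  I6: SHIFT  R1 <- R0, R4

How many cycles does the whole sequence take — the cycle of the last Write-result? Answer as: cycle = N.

cycle = 30

cycle 1: I1 issues→MUL
cycle 2: I1 reads; I2 issues→SHIFT
cycle 3: I3 issues→LSU
cycle 4: I3 reads
cycle 5: I3 exec-done
cycle 8: I1 exec-done
cycle 9: I1 writes R4
cycle 10: I2 reads
cycle 11: I2 exec-done; I3 writes R1
cycle 12: I2 writes R6
cycle 13: I4 issues→MUL
cycle 14: I4 reads
cycle 20: I4 exec-done
cycle 21: I4 writes R6
cycle 22: I5 issues→MUL
cycle 23: I5 reads; I6 issues→SHIFT
cycle 24: I6 reads
cycle 25: I6 exec-done
cycle 26: I6 writes R1
cycle 29: I5 exec-done
cycle 30: I5 writes R6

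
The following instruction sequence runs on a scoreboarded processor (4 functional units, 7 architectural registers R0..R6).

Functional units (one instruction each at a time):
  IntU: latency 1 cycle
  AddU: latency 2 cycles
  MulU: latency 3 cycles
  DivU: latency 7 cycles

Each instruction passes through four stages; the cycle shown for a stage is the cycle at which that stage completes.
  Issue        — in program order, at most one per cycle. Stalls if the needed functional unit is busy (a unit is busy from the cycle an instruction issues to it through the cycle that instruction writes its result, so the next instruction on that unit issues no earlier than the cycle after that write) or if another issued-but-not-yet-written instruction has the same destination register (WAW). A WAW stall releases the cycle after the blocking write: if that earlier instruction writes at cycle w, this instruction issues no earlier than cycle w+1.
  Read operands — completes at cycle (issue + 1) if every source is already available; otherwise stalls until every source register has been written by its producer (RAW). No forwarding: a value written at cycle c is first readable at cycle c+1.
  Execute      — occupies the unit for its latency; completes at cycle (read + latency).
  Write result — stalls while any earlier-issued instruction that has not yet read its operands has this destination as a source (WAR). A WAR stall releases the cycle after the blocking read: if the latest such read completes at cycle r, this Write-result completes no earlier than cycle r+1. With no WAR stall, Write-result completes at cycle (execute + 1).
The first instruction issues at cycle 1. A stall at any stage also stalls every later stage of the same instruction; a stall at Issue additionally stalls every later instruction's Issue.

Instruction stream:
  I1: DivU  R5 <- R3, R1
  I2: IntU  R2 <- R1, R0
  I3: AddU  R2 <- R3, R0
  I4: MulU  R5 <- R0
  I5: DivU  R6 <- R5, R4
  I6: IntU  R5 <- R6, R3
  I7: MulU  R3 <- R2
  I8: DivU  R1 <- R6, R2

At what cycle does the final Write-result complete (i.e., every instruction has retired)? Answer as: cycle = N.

  I1 | 1 | 2 | 9 | 10
  I2 | 2 | 3 | 4 | 5
  I3 | 6 | 7 | 9 | 10   WAW R2: wait I2 write@5
  I4 | 11 | 12 | 15 | 16   WAW R5: wait I1 write@10
  I5 | 12 | 17 | 24 | 25   RAW R5: wait I4 write@16
  I6 | 17 | 26 | 27 | 28   WAW R5: wait I4 write@16 · RAW R6: wait I5 write@25
  I7 | 18 | 19 | 22 | 27   WAR R3: wait I6 read@26
  I8 | 26 | 27 | 34 | 35   struct: DivU busy until I5 writes@25

cycle = 35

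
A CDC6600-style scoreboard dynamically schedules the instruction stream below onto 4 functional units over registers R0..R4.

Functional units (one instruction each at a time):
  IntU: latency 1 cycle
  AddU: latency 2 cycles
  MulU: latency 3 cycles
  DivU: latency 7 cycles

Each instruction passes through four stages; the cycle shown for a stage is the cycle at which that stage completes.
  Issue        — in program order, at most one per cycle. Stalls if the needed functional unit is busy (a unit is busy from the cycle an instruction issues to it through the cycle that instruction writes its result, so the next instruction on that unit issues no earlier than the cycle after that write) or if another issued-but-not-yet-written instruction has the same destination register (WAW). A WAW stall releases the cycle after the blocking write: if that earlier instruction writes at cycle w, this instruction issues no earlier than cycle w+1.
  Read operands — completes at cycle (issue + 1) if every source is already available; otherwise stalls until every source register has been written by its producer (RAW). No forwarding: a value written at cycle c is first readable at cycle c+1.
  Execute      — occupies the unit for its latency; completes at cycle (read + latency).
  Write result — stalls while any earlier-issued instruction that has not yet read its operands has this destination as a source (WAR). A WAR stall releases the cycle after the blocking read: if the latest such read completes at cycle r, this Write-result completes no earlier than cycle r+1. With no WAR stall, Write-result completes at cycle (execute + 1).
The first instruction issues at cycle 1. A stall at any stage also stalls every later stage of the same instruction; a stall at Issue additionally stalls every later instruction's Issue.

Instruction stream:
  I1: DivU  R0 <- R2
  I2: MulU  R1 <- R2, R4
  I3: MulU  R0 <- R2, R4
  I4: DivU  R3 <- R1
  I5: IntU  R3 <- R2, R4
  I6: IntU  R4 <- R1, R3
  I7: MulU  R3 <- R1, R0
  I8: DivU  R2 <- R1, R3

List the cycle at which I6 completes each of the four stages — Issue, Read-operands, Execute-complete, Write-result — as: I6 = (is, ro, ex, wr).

I6 = (26, 27, 28, 29)

[1] I1→DivU
[2] I1 RO · I2→MulU
[3] I2 RO
[6] I2 EX
[7] I2 WR R1
[9] I1 EX
[10] I1 WR R0
[11] I3→MulU
[12] I3 RO · I4→DivU
[13] I4 RO
[15] I3 EX
[16] I3 WR R0
[20] I4 EX
[21] I4 WR R3
[22] I5→IntU
[23] I5 RO
[24] I5 EX
[25] I5 WR R3
[26] I6→IntU
[27] I6 RO · I7→MulU
[28] I6 EX · I7 RO · I8→DivU
[29] I6 WR R4
[31] I7 EX
[32] I7 WR R3
[33] I8 RO
[40] I8 EX
[41] I8 WR R2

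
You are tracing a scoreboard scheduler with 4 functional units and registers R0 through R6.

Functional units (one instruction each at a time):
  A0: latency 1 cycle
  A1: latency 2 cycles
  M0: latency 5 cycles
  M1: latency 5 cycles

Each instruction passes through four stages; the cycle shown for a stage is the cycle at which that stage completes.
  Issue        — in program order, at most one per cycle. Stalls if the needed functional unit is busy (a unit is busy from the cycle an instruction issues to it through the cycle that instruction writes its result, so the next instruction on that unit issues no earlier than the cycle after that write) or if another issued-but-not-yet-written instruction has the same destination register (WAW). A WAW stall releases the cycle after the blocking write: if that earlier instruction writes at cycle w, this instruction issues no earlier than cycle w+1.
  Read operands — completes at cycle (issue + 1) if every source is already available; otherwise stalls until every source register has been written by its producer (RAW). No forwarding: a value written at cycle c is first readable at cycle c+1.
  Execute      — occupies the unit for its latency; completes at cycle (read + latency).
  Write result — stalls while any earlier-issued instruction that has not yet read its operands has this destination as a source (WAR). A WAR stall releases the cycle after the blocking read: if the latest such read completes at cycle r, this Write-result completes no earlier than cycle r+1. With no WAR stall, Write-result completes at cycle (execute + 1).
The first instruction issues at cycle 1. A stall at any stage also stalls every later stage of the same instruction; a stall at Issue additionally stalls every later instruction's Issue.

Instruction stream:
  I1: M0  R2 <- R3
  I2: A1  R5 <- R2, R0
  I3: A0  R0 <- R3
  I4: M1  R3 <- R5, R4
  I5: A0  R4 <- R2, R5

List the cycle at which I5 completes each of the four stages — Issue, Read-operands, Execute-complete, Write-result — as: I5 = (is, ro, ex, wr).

I5 = (11, 13, 14, 15)

c1: I1 issues→M0
c2: I1 reads, I2 issues→A1
c3: I3 issues→A0
c4: I3 reads, I4 issues→M1
c5: I3 exec-done
c7: I1 exec-done
c8: I1 writes R2
c9: I2 reads
c10: I3 writes R0
c11: I2 exec-done, I5 issues→A0
c12: I2 writes R5
c13: I4 reads, I5 reads
c14: I5 exec-done
c15: I5 writes R4
c18: I4 exec-done
c19: I4 writes R3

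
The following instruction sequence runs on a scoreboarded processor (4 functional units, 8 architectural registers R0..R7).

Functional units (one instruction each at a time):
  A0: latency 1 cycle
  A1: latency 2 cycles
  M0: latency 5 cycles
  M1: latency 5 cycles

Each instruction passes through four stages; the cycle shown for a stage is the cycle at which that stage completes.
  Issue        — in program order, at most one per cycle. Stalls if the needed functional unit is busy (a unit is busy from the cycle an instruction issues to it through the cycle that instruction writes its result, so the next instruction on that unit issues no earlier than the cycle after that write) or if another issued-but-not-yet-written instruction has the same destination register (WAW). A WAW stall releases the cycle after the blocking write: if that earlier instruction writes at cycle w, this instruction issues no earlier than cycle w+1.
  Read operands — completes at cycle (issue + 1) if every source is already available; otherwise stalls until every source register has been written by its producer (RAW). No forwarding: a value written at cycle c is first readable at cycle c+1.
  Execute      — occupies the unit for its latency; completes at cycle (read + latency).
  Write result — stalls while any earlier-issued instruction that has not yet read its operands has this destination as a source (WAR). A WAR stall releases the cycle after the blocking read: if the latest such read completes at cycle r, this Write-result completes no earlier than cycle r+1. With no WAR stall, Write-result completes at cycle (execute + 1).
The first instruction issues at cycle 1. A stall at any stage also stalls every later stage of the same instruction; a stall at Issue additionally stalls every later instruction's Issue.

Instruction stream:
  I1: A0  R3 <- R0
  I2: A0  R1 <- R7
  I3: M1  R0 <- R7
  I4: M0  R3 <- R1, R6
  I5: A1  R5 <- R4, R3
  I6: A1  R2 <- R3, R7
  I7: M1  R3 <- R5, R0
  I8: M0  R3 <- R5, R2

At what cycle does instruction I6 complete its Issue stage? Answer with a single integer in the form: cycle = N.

t=1  I1 dispatched to A0
t=2  I1 operands ready
t=3  I1 complete
t=4  R3←I1
t=5  I2 dispatched to A0
t=6  I2 operands ready | I3 dispatched to M1
t=7  I2 complete | I3 operands ready | I4 dispatched to M0
t=8  R1←I2 | I5 dispatched to A1
t=9  I4 operands ready
t=12  I3 complete
t=13  R0←I3
t=14  I4 complete
t=15  R3←I4
t=16  I5 operands ready
t=18  I5 complete
t=19  R5←I5
t=20  I6 dispatched to A1
t=21  I6 operands ready | I7 dispatched to M1
t=22  I7 operands ready
t=23  I6 complete
t=24  R2←I6
t=27  I7 complete
t=28  R3←I7
t=29  I8 dispatched to M0
t=30  I8 operands ready
t=35  I8 complete
t=36  R3←I8

cycle = 20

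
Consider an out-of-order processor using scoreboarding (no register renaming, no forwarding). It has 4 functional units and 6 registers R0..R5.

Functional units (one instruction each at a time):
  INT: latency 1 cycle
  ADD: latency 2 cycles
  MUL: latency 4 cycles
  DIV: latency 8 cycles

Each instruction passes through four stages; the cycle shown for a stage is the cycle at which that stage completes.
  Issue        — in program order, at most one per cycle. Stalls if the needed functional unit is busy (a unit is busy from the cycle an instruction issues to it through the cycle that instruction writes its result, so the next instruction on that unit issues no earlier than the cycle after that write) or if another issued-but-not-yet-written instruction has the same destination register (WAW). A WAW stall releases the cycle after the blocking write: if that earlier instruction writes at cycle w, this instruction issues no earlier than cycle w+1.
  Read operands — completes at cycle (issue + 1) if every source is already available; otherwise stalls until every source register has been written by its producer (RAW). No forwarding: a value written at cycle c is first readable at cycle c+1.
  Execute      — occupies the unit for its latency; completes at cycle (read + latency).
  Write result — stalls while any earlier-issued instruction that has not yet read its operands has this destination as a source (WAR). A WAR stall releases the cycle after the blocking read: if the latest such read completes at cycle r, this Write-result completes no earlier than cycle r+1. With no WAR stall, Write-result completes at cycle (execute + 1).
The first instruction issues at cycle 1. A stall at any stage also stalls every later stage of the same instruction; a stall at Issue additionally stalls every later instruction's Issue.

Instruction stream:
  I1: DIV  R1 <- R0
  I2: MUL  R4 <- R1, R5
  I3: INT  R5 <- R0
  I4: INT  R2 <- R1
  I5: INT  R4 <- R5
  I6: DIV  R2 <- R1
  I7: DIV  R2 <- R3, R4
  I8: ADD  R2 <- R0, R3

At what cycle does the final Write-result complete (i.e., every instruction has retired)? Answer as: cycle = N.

cycle = 45

t=1  I1 dispatched to DIV
t=2  I1 operands ready · I2 dispatched to MUL
t=3  I3 dispatched to INT
t=4  I3 operands ready
t=5  I3 complete
t=10  I1 complete
t=11  R1←I1
t=12  I2 operands ready
t=13  R5←I3
t=14  I4 dispatched to INT
t=15  I4 operands ready
t=16  I2 complete · I4 complete
t=17  R4←I2 · R2←I4
t=18  I5 dispatched to INT
t=19  I5 operands ready · I6 dispatched to DIV
t=20  I5 complete · I6 operands ready
t=21  R4←I5
t=28  I6 complete
t=29  R2←I6
t=30  I7 dispatched to DIV
t=31  I7 operands ready
t=39  I7 complete
t=40  R2←I7
t=41  I8 dispatched to ADD
t=42  I8 operands ready
t=44  I8 complete
t=45  R2←I8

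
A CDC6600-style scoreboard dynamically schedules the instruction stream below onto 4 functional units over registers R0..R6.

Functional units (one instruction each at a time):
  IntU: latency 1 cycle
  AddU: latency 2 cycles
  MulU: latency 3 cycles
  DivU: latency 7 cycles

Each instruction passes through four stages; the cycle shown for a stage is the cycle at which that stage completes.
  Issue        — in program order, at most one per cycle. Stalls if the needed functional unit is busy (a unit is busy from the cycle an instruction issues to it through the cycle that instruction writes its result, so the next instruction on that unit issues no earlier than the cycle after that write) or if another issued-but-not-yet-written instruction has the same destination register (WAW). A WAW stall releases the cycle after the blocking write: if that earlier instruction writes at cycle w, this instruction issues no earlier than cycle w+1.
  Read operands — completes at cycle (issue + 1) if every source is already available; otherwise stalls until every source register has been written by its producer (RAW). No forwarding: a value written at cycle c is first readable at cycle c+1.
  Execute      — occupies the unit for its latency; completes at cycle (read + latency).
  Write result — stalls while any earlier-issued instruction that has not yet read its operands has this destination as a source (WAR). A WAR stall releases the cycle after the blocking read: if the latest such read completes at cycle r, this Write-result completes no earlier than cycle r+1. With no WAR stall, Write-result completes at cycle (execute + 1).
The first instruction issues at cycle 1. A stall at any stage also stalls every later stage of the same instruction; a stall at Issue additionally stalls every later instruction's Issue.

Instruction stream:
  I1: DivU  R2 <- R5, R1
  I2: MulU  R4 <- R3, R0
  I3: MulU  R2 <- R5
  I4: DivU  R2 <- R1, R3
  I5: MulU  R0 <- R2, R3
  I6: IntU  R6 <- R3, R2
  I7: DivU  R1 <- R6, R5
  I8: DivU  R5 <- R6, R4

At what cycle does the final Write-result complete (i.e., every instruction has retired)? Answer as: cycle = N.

I1 -> (1, 2, 9, 10)
I2 -> (2, 3, 6, 7)
I3 -> (11, 12, 15, 16)  // WAW R2: wait I1 write@10
I4 -> (17, 18, 25, 26)  // WAW R2: wait I3 write@16
I5 -> (18, 27, 30, 31)  // RAW R2: wait I4 write@26
I6 -> (19, 27, 28, 29)  // RAW R2: wait I4 write@26
I7 -> (27, 30, 37, 38)  // struct: DivU busy until I4 writes@26, RAW R6: wait I6 write@29
I8 -> (39, 40, 47, 48)  // struct: DivU busy until I7 writes@38

cycle = 48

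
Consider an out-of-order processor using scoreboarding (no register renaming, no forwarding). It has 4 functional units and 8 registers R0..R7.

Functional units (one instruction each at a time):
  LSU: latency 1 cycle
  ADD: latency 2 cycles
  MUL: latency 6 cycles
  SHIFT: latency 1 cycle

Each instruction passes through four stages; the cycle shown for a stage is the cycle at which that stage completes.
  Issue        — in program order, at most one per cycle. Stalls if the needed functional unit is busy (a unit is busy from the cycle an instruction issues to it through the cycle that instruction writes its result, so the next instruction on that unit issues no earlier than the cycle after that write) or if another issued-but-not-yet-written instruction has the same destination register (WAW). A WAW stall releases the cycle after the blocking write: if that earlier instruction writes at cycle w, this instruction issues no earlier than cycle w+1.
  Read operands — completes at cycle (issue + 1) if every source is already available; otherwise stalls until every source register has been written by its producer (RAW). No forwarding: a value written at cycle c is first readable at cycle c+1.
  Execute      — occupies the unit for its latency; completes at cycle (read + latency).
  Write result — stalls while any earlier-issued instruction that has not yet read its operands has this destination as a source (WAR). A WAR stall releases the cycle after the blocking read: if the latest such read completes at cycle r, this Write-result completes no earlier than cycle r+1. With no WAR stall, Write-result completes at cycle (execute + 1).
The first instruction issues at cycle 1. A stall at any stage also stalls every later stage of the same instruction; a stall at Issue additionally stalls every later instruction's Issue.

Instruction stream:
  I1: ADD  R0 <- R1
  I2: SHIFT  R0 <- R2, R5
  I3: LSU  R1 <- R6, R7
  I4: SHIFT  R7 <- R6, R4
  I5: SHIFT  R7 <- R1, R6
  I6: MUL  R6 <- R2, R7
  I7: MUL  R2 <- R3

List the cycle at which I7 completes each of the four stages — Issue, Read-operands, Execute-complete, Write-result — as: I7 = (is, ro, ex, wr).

I7 = (26, 27, 33, 34)

c1: issue I1 (ADD)
c2: I1 read-ops
c4: I1 finished on ADD
c5: I1→R0
c6: issue I2 (SHIFT)
c7: I2 read-ops, issue I3 (LSU)
c8: I2 finished on SHIFT, I3 read-ops
c9: I2→R0, I3 finished on LSU
c10: I3→R1, issue I4 (SHIFT)
c11: I4 read-ops
c12: I4 finished on SHIFT
c13: I4→R7
c14: issue I5 (SHIFT)
c15: I5 read-ops, issue I6 (MUL)
c16: I5 finished on SHIFT
c17: I5→R7
c18: I6 read-ops
c24: I6 finished on MUL
c25: I6→R6
c26: issue I7 (MUL)
c27: I7 read-ops
c33: I7 finished on MUL
c34: I7→R2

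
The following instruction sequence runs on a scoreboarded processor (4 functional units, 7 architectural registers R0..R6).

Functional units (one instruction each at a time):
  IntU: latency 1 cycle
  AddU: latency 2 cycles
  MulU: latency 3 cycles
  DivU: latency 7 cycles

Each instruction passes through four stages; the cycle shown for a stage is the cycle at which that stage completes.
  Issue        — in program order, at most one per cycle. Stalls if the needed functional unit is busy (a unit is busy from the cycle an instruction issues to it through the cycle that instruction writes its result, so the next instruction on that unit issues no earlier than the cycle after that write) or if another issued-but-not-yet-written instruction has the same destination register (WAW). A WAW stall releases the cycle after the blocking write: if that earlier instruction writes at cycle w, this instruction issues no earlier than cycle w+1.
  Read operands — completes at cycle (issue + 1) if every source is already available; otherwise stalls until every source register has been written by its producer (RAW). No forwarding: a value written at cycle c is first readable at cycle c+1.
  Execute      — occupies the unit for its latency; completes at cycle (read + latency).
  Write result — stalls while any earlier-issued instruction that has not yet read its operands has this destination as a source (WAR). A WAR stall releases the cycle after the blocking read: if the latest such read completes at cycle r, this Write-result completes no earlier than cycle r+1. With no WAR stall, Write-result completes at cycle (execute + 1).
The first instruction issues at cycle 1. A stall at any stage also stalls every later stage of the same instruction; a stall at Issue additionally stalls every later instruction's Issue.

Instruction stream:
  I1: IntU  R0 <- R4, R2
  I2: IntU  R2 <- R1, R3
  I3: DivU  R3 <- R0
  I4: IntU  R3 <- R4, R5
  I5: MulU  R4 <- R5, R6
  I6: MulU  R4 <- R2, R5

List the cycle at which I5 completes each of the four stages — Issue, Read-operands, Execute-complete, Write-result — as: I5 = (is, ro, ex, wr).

I5 = (17, 18, 21, 22)

[1] issue I1 (IntU)
[2] I1 read-ops
[3] I1 finished on IntU
[4] I1→R0
[5] issue I2 (IntU)
[6] I2 read-ops; issue I3 (DivU)
[7] I2 finished on IntU; I3 read-ops
[8] I2→R2
[14] I3 finished on DivU
[15] I3→R3
[16] issue I4 (IntU)
[17] I4 read-ops; issue I5 (MulU)
[18] I4 finished on IntU; I5 read-ops
[19] I4→R3
[21] I5 finished on MulU
[22] I5→R4
[23] issue I6 (MulU)
[24] I6 read-ops
[27] I6 finished on MulU
[28] I6→R4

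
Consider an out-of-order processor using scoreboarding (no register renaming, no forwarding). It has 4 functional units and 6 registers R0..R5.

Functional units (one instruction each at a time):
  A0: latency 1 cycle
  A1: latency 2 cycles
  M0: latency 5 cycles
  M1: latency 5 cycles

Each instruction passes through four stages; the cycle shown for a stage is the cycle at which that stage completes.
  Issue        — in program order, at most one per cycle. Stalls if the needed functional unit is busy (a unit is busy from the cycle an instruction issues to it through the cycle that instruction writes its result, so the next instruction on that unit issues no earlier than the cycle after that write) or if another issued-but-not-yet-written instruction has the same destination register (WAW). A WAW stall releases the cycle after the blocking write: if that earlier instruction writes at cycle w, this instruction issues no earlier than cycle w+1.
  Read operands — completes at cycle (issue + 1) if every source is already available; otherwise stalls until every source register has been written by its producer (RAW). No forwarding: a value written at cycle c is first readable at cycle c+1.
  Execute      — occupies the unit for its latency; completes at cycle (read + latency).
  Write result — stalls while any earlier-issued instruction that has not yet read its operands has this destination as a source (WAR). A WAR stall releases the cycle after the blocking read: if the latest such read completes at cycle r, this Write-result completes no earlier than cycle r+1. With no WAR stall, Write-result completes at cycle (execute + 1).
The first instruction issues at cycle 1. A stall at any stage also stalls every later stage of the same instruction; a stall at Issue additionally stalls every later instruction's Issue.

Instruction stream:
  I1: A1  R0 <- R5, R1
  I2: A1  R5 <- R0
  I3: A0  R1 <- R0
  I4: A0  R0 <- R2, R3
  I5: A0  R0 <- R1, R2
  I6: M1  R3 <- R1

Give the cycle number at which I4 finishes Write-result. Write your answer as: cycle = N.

c1: I1 dispatched to A1
c2: I1 operands ready
c4: I1 complete
c5: R0←I1
c6: I2 dispatched to A1
c7: I2 operands ready, I3 dispatched to A0
c8: I3 operands ready
c9: I2 complete, I3 complete
c10: R5←I2, R1←I3
c11: I4 dispatched to A0
c12: I4 operands ready
c13: I4 complete
c14: R0←I4
c15: I5 dispatched to A0
c16: I5 operands ready, I6 dispatched to M1
c17: I5 complete, I6 operands ready
c18: R0←I5
c22: I6 complete
c23: R3←I6

cycle = 14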